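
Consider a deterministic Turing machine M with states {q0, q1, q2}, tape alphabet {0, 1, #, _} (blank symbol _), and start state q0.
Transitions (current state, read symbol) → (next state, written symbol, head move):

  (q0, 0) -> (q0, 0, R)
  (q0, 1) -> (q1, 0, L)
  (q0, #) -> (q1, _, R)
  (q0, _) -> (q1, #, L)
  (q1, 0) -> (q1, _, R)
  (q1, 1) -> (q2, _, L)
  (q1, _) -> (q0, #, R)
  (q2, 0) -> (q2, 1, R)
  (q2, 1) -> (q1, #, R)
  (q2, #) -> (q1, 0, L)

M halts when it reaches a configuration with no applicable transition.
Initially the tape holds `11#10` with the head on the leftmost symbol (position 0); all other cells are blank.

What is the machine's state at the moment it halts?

q1

state=q0 head=0 tape=_[1]1#10   (q0,1)→(q1,0,L)
state=q1 head=-1 tape=[_]01#10   (q1,_)→(q0,#,R)
state=q0 head=0 tape=#[0]1#10   (q0,0)→(q0,0,R)
state=q0 head=1 tape=#0[1]#10   (q0,1)→(q1,0,L)
state=q1 head=0 tape=#[0]0#10   (q1,0)→(q1,_,R)
state=q1 head=1 tape=#_[0]#10   (q1,0)→(q1,_,R)
state=q1 head=2 tape=#__[#]10
No transition is defined for (q1, #); M halts in state q1.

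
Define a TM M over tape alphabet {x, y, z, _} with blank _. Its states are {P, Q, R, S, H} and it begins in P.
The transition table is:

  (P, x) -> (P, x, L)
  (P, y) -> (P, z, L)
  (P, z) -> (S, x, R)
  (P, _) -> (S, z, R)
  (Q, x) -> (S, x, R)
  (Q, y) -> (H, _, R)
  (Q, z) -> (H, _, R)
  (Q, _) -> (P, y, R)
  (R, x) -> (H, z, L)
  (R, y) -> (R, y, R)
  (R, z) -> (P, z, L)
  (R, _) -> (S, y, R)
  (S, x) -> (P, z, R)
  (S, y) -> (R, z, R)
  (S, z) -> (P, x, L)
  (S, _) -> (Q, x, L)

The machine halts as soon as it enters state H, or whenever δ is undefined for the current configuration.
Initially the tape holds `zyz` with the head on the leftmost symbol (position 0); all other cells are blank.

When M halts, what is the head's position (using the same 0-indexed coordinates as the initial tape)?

4

P | _[z]yz__   read z → write x, move R, go to S
S | _x[y]z__   read y → write z, move R, go to R
R | _xz[z]__   read z → write z, move L, go to P
P | _x[z]z__   read z → write x, move R, go to S
S | _xx[z]__   read z → write x, move L, go to P
P | _x[x]x__   read x → write x, move L, go to P
P | _[x]xx__   read x → write x, move L, go to P
P | [_]xxx__   read _ → write z, move R, go to S
S | z[x]xx__   read x → write z, move R, go to P
P | zz[x]x__   read x → write x, move L, go to P
P | z[z]xx__   read z → write x, move R, go to S
S | zx[x]x__   read x → write z, move R, go to P
P | zxz[x]__   read x → write x, move L, go to P
P | zx[z]x__   read z → write x, move R, go to S
S | zxx[x]__   read x → write z, move R, go to P
P | zxxz[_]_   read _ → write z, move R, go to S
S | zxxzz[_]   read _ → write x, move L, go to Q
Q | zxxz[z]x   read z → write _, move R, go to H
H | zxxz_[x]
At halt the head is at cell 4.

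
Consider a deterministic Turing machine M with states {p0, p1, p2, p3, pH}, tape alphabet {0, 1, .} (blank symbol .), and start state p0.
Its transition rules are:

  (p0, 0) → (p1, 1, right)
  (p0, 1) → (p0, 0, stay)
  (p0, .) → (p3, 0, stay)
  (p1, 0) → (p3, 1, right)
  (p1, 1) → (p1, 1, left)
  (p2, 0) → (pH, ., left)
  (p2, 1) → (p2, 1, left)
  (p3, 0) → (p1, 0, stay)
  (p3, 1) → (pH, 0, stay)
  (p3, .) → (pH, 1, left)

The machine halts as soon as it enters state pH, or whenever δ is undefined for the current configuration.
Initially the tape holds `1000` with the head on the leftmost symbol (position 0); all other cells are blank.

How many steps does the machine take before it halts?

8

state=p0 head=0 tape=[1]000.   (p0,1)→(p0,0,stay)
state=p0 head=0 tape=[0]000.   (p0,0)→(p1,1,right)
state=p1 head=1 tape=1[0]00.   (p1,0)→(p3,1,right)
state=p3 head=2 tape=11[0]0.   (p3,0)→(p1,0,stay)
state=p1 head=2 tape=11[0]0.   (p1,0)→(p3,1,right)
state=p3 head=3 tape=111[0].   (p3,0)→(p1,0,stay)
state=p1 head=3 tape=111[0].   (p1,0)→(p3,1,right)
state=p3 head=4 tape=1111[.]   (p3,.)→(pH,1,left)
state=pH head=3 tape=111[1]1
M halts after 8 transitions.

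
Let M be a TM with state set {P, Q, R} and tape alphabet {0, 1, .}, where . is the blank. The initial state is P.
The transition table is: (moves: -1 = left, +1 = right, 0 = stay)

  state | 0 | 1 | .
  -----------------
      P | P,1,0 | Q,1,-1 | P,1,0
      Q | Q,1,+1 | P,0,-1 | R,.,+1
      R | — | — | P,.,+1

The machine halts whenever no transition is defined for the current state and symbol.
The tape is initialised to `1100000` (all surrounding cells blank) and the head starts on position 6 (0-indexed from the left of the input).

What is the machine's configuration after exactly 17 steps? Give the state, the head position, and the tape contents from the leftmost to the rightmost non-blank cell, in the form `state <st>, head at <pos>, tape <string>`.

state R, head at 0, tape 1010000

P | .110000[0]   read 0 → write 1, move 0, go to P
P | .110000[1]   read 1 → write 1, move -1, go to Q
Q | .11000[0]1   read 0 → write 1, move +1, go to Q
Q | .110001[1]   read 1 → write 0, move -1, go to P
P | .11000[1]0   read 1 → write 1, move -1, go to Q
Q | .1100[0]10   read 0 → write 1, move +1, go to Q
Q | .11001[1]0   read 1 → write 0, move -1, go to P
P | .1100[1]00   read 1 → write 1, move -1, go to Q
Q | .110[0]100   read 0 → write 1, move +1, go to Q
Q | .1101[1]00   read 1 → write 0, move -1, go to P
P | .110[1]000   read 1 → write 1, move -1, go to Q
Q | .11[0]1000   read 0 → write 1, move +1, go to Q
Q | .111[1]000   read 1 → write 0, move -1, go to P
P | .11[1]0000   read 1 → write 1, move -1, go to Q
Q | .1[1]10000   read 1 → write 0, move -1, go to P
P | .[1]010000   read 1 → write 1, move -1, go to Q
Q | [.]1010000   read . → write ., move +1, go to R
R | .[1]010000
After 17 steps: state R, head at 0, tape 1010000.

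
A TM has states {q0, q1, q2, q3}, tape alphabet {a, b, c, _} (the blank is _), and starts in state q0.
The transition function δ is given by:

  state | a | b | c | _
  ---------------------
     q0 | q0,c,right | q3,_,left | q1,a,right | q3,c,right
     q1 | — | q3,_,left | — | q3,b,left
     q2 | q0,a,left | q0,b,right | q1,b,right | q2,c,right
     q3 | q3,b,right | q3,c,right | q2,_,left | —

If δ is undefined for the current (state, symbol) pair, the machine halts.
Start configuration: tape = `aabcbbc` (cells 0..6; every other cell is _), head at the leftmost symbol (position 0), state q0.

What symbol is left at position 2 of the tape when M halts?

_

state=q0 head=0 tape=[a]abcbbc   (q0,a)→(q0,c,right)
state=q0 head=1 tape=c[a]bcbbc   (q0,a)→(q0,c,right)
state=q0 head=2 tape=cc[b]cbbc   (q0,b)→(q3,_,left)
state=q3 head=1 tape=c[c]_cbbc   (q3,c)→(q2,_,left)
state=q2 head=0 tape=[c]__cbbc   (q2,c)→(q1,b,right)
state=q1 head=1 tape=b[_]_cbbc   (q1,_)→(q3,b,left)
state=q3 head=0 tape=[b]b_cbbc   (q3,b)→(q3,c,right)
state=q3 head=1 tape=c[b]_cbbc   (q3,b)→(q3,c,right)
state=q3 head=2 tape=cc[_]cbbc
Cell 2 holds _ when M halts.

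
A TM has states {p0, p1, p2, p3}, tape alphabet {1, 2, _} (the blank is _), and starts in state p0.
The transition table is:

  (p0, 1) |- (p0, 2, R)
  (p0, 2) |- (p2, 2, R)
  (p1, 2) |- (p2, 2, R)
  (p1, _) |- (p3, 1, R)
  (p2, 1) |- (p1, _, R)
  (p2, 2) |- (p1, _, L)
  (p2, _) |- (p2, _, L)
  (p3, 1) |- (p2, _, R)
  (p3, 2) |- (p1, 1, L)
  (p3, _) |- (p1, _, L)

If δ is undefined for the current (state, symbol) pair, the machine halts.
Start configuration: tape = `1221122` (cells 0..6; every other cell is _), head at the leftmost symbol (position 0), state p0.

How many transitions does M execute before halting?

11

state=p0 head=0 tape=_[1]221122   (p0,1)→(p0,2,R)
state=p0 head=1 tape=_2[2]21122   (p0,2)→(p2,2,R)
state=p2 head=2 tape=_22[2]1122   (p2,2)→(p1,_,L)
state=p1 head=1 tape=_2[2]_1122   (p1,2)→(p2,2,R)
state=p2 head=2 tape=_22[_]1122   (p2,_)→(p2,_,L)
state=p2 head=1 tape=_2[2]_1122   (p2,2)→(p1,_,L)
state=p1 head=0 tape=_[2]__1122   (p1,2)→(p2,2,R)
state=p2 head=1 tape=_2[_]_1122   (p2,_)→(p2,_,L)
state=p2 head=0 tape=_[2]__1122   (p2,2)→(p1,_,L)
state=p1 head=-1 tape=[_]___1122   (p1,_)→(p3,1,R)
state=p3 head=0 tape=1[_]__1122   (p3,_)→(p1,_,L)
state=p1 head=-1 tape=[1]___1122
M halts after 11 transitions.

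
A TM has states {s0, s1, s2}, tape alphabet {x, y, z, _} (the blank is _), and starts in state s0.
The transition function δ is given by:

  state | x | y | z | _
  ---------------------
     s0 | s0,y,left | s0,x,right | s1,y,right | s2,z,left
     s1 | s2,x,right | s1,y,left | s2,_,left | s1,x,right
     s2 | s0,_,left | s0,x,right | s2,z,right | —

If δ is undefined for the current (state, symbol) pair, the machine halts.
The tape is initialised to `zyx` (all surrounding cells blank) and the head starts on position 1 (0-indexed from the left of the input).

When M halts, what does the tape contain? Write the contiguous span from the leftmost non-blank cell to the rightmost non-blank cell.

s0 | ___z[y]x_   read y → write x, move right, go to s0
s0 | ___zx[x]_   read x → write y, move left, go to s0
s0 | ___z[x]y_   read x → write y, move left, go to s0
s0 | ___[z]yy_   read z → write y, move right, go to s1
s1 | ___y[y]y_   read y → write y, move left, go to s1
s1 | ___[y]yy_   read y → write y, move left, go to s1
s1 | __[_]yyy_   read _ → write x, move right, go to s1
s1 | __x[y]yy_   read y → write y, move left, go to s1
s1 | __[x]yyy_   read x → write x, move right, go to s2
s2 | __x[y]yy_   read y → write x, move right, go to s0
s0 | __xx[y]y_   read y → write x, move right, go to s0
s0 | __xxx[y]_   read y → write x, move right, go to s0
s0 | __xxxx[_]   read _ → write z, move left, go to s2
s2 | __xxx[x]z   read x → write _, move left, go to s0
s0 | __xx[x]_z   read x → write y, move left, go to s0
s0 | __x[x]y_z   read x → write y, move left, go to s0
s0 | __[x]yy_z   read x → write y, move left, go to s0
s0 | _[_]yyy_z   read _ → write z, move left, go to s2
s2 | [_]zyyy_z
The non-blank tape span at halt is zyyy_z.

zyyy_z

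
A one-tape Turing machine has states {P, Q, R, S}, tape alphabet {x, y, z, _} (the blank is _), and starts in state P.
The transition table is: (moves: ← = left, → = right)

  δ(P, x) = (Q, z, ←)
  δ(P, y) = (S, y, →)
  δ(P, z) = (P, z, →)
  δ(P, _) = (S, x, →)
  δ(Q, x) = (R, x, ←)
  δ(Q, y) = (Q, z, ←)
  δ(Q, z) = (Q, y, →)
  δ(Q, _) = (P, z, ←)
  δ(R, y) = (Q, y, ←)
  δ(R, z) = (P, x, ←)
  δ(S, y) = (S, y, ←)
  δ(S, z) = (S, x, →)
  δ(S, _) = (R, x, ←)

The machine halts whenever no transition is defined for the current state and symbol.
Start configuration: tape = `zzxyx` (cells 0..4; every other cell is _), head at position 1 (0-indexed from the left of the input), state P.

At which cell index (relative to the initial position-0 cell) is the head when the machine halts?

2

state=P head=1 tape=__z[z]xyx   (P,z)→(P,z,→)
state=P head=2 tape=__zz[x]yx   (P,x)→(Q,z,←)
state=Q head=1 tape=__z[z]zyx   (Q,z)→(Q,y,→)
state=Q head=2 tape=__zy[z]yx   (Q,z)→(Q,y,→)
state=Q head=3 tape=__zyy[y]x   (Q,y)→(Q,z,←)
state=Q head=2 tape=__zy[y]zx   (Q,y)→(Q,z,←)
state=Q head=1 tape=__z[y]zzx   (Q,y)→(Q,z,←)
state=Q head=0 tape=__[z]zzzx   (Q,z)→(Q,y,→)
state=Q head=1 tape=__y[z]zzx   (Q,z)→(Q,y,→)
state=Q head=2 tape=__yy[z]zx   (Q,z)→(Q,y,→)
state=Q head=3 tape=__yyy[z]x   (Q,z)→(Q,y,→)
state=Q head=4 tape=__yyyy[x]   (Q,x)→(R,x,←)
state=R head=3 tape=__yyy[y]x   (R,y)→(Q,y,←)
state=Q head=2 tape=__yy[y]yx   (Q,y)→(Q,z,←)
state=Q head=1 tape=__y[y]zyx   (Q,y)→(Q,z,←)
state=Q head=0 tape=__[y]zzyx   (Q,y)→(Q,z,←)
state=Q head=-1 tape=_[_]zzzyx   (Q,_)→(P,z,←)
state=P head=-2 tape=[_]zzzzyx   (P,_)→(S,x,→)
state=S head=-1 tape=x[z]zzzyx   (S,z)→(S,x,→)
state=S head=0 tape=xx[z]zzyx   (S,z)→(S,x,→)
state=S head=1 tape=xxx[z]zyx   (S,z)→(S,x,→)
state=S head=2 tape=xxxx[z]yx   (S,z)→(S,x,→)
state=S head=3 tape=xxxxx[y]x   (S,y)→(S,y,←)
state=S head=2 tape=xxxx[x]yx
At halt the head is at cell 2.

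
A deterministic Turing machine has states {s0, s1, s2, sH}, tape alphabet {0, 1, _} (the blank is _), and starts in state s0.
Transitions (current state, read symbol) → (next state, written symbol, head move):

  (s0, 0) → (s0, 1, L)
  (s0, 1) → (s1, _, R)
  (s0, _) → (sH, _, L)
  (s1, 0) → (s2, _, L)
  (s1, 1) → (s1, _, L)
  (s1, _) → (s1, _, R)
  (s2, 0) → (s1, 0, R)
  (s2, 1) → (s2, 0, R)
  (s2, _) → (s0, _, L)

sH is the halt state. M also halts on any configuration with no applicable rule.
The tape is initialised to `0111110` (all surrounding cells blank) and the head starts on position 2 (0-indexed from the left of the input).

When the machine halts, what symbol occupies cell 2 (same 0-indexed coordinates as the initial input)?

_

s0 | 01[1]1110   read 1 → write _, move R, go to s1
s1 | 01_[1]110   read 1 → write _, move L, go to s1
s1 | 01[_]_110   read _ → write _, move R, go to s1
s1 | 01_[_]110   read _ → write _, move R, go to s1
s1 | 01__[1]10   read 1 → write _, move L, go to s1
s1 | 01_[_]_10   read _ → write _, move R, go to s1
s1 | 01__[_]10   read _ → write _, move R, go to s1
s1 | 01___[1]0   read 1 → write _, move L, go to s1
s1 | 01__[_]_0   read _ → write _, move R, go to s1
s1 | 01___[_]0   read _ → write _, move R, go to s1
s1 | 01____[0]   read 0 → write _, move L, go to s2
s2 | 01___[_]_   read _ → write _, move L, go to s0
s0 | 01__[_]__   read _ → write _, move L, go to sH
sH | 01_[_]___
Cell 2 holds _ when M halts.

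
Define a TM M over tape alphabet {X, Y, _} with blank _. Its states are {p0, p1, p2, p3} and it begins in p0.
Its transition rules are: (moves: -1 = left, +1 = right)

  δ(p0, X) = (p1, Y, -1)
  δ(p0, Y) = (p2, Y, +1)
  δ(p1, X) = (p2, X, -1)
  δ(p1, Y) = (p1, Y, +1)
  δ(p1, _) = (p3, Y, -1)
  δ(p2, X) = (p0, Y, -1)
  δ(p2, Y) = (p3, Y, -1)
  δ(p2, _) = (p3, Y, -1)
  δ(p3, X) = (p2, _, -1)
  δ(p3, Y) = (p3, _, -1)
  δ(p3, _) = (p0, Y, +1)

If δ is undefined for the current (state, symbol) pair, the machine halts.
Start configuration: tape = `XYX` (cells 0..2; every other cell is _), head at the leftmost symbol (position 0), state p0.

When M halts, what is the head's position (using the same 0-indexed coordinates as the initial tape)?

-2

p0 | ___[X]YX   read X → write Y, move -1, go to p1
p1 | __[_]YYX   read _ → write Y, move -1, go to p3
p3 | _[_]YYYX   read _ → write Y, move +1, go to p0
p0 | _Y[Y]YYX   read Y → write Y, move +1, go to p2
p2 | _YY[Y]YX   read Y → write Y, move -1, go to p3
p3 | _Y[Y]YYX   read Y → write _, move -1, go to p3
p3 | _[Y]_YYX   read Y → write _, move -1, go to p3
p3 | [_]__YYX   read _ → write Y, move +1, go to p0
p0 | Y[_]_YYX
At halt the head is at cell -2.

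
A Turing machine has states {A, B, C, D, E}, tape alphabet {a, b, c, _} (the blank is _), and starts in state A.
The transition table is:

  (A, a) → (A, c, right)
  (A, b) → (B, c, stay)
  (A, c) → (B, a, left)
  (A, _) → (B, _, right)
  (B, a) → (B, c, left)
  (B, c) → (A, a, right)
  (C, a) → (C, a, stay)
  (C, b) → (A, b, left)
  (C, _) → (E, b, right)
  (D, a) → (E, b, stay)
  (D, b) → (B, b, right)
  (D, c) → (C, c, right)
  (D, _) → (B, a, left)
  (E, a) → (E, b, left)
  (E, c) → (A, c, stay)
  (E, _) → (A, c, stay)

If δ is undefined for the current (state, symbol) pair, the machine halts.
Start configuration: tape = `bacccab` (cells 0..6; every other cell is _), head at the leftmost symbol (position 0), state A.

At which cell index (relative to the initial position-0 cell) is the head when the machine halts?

state=A head=0 tape=[b]acccab__   (A,b)→(B,c,stay)
state=B head=0 tape=[c]acccab__   (B,c)→(A,a,right)
state=A head=1 tape=a[a]cccab__   (A,a)→(A,c,right)
state=A head=2 tape=ac[c]ccab__   (A,c)→(B,a,left)
state=B head=1 tape=a[c]accab__   (B,c)→(A,a,right)
state=A head=2 tape=aa[a]ccab__   (A,a)→(A,c,right)
state=A head=3 tape=aac[c]cab__   (A,c)→(B,a,left)
state=B head=2 tape=aa[c]acab__   (B,c)→(A,a,right)
state=A head=3 tape=aaa[a]cab__   (A,a)→(A,c,right)
state=A head=4 tape=aaac[c]ab__   (A,c)→(B,a,left)
state=B head=3 tape=aaa[c]aab__   (B,c)→(A,a,right)
state=A head=4 tape=aaaa[a]ab__   (A,a)→(A,c,right)
state=A head=5 tape=aaaac[a]b__   (A,a)→(A,c,right)
state=A head=6 tape=aaaacc[b]__   (A,b)→(B,c,stay)
state=B head=6 tape=aaaacc[c]__   (B,c)→(A,a,right)
state=A head=7 tape=aaaacca[_]_   (A,_)→(B,_,right)
state=B head=8 tape=aaaacca_[_]
At halt the head is at cell 8.

8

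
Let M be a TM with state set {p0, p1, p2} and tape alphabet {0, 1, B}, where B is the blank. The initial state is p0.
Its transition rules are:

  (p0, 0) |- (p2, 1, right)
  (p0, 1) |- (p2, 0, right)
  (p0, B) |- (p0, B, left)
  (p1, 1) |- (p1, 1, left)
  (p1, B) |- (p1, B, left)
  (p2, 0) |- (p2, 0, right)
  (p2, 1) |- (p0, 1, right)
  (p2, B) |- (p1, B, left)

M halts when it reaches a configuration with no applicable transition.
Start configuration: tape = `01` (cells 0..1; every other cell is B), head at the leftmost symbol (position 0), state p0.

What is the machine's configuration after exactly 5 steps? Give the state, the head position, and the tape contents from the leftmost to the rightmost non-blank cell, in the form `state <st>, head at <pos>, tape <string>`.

state p1, head at 1, tape 10

state=p0 head=0 tape=[0]1B   (p0,0)→(p2,1,right)
state=p2 head=1 tape=1[1]B   (p2,1)→(p0,1,right)
state=p0 head=2 tape=11[B]   (p0,B)→(p0,B,left)
state=p0 head=1 tape=1[1]B   (p0,1)→(p2,0,right)
state=p2 head=2 tape=10[B]   (p2,B)→(p1,B,left)
state=p1 head=1 tape=1[0]B
After 5 steps: state p1, head at 1, tape 10.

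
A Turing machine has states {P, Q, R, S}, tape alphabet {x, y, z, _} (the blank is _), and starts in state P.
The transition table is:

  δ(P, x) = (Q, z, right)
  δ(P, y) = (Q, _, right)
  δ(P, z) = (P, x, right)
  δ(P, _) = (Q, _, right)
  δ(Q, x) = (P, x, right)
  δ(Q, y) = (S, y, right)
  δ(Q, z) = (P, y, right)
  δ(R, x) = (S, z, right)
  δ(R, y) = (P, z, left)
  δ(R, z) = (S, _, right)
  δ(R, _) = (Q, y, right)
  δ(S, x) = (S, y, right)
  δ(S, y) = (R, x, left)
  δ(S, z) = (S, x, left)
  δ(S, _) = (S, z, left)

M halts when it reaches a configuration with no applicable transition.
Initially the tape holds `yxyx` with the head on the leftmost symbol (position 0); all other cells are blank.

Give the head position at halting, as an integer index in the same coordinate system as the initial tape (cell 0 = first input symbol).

state=P head=0 tape=[y]xyx__   (P,y)→(Q,_,right)
state=Q head=1 tape=_[x]yx__   (Q,x)→(P,x,right)
state=P head=2 tape=_x[y]x__   (P,y)→(Q,_,right)
state=Q head=3 tape=_x_[x]__   (Q,x)→(P,x,right)
state=P head=4 tape=_x_x[_]_   (P,_)→(Q,_,right)
state=Q head=5 tape=_x_x_[_]
At halt the head is at cell 5.

5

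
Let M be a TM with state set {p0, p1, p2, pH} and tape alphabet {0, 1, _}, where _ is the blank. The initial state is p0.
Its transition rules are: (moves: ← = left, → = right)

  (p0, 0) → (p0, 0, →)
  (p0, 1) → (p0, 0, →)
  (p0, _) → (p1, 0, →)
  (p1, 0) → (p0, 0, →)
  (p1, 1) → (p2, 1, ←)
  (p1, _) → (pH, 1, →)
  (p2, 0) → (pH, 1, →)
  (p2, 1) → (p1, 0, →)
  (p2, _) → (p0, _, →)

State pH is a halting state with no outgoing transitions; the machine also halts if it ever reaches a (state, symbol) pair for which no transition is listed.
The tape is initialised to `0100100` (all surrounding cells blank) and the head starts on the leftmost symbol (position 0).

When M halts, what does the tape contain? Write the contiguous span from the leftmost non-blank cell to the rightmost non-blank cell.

state=p0 head=0 tape=[0]100100___   (p0,0)→(p0,0,→)
state=p0 head=1 tape=0[1]00100___   (p0,1)→(p0,0,→)
state=p0 head=2 tape=00[0]0100___   (p0,0)→(p0,0,→)
state=p0 head=3 tape=000[0]100___   (p0,0)→(p0,0,→)
state=p0 head=4 tape=0000[1]00___   (p0,1)→(p0,0,→)
state=p0 head=5 tape=00000[0]0___   (p0,0)→(p0,0,→)
state=p0 head=6 tape=000000[0]___   (p0,0)→(p0,0,→)
state=p0 head=7 tape=0000000[_]__   (p0,_)→(p1,0,→)
state=p1 head=8 tape=00000000[_]_   (p1,_)→(pH,1,→)
state=pH head=9 tape=000000001[_]
The non-blank tape span at halt is 000000001.

000000001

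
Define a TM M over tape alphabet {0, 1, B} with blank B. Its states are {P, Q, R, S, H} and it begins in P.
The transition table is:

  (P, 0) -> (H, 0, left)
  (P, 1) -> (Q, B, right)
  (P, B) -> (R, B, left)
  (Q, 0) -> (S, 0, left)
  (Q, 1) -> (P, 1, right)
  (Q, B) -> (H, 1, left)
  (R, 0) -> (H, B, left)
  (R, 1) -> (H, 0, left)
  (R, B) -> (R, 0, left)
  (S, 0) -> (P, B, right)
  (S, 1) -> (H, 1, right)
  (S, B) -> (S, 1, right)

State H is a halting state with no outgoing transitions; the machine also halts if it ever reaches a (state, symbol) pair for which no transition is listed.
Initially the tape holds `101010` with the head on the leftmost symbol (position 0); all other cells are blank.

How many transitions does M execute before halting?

15

state=P head=0 tape=[1]01010B   (P,1)→(Q,B,right)
state=Q head=1 tape=B[0]1010B   (Q,0)→(S,0,left)
state=S head=0 tape=[B]01010B   (S,B)→(S,1,right)
state=S head=1 tape=1[0]1010B   (S,0)→(P,B,right)
state=P head=2 tape=1B[1]010B   (P,1)→(Q,B,right)
state=Q head=3 tape=1BB[0]10B   (Q,0)→(S,0,left)
state=S head=2 tape=1B[B]010B   (S,B)→(S,1,right)
state=S head=3 tape=1B1[0]10B   (S,0)→(P,B,right)
state=P head=4 tape=1B1B[1]0B   (P,1)→(Q,B,right)
state=Q head=5 tape=1B1BB[0]B   (Q,0)→(S,0,left)
state=S head=4 tape=1B1B[B]0B   (S,B)→(S,1,right)
state=S head=5 tape=1B1B1[0]B   (S,0)→(P,B,right)
state=P head=6 tape=1B1B1B[B]   (P,B)→(R,B,left)
state=R head=5 tape=1B1B1[B]B   (R,B)→(R,0,left)
state=R head=4 tape=1B1B[1]0B   (R,1)→(H,0,left)
state=H head=3 tape=1B1[B]00B
M halts after 15 transitions.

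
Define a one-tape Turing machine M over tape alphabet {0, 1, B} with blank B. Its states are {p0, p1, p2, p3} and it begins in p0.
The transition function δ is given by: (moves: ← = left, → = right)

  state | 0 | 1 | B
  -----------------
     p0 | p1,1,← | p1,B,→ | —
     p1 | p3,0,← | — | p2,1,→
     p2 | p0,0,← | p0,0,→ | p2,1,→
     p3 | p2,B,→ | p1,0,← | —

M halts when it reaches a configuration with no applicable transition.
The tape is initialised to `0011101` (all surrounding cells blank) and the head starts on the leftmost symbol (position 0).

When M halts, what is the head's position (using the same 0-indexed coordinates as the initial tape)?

p0 | BB[0]011101   read 0 → write 1, move ←, go to p1
p1 | B[B]1011101   read B → write 1, move →, go to p2
p2 | B1[1]011101   read 1 → write 0, move →, go to p0
p0 | B10[0]11101   read 0 → write 1, move ←, go to p1
p1 | B1[0]111101   read 0 → write 0, move ←, go to p3
p3 | B[1]0111101   read 1 → write 0, move ←, go to p1
p1 | [B]00111101   read B → write 1, move →, go to p2
p2 | 1[0]0111101   read 0 → write 0, move ←, go to p0
p0 | [1]00111101   read 1 → write B, move →, go to p1
p1 | B[0]0111101   read 0 → write 0, move ←, go to p3
p3 | [B]00111101
At halt the head is at cell -2.

-2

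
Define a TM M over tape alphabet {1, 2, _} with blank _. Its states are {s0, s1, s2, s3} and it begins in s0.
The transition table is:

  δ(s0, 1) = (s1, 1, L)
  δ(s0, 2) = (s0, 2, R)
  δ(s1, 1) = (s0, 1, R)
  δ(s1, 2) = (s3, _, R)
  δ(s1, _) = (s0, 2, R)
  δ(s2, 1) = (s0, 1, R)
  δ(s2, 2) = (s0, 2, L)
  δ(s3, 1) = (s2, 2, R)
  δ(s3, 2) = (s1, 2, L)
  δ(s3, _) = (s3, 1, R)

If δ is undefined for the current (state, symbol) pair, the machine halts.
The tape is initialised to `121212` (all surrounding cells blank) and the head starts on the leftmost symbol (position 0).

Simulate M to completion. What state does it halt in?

state=s0 head=0 tape=_[1]21212_   (s0,1)→(s1,1,L)
state=s1 head=-1 tape=[_]121212_   (s1,_)→(s0,2,R)
state=s0 head=0 tape=2[1]21212_   (s0,1)→(s1,1,L)
state=s1 head=-1 tape=[2]121212_   (s1,2)→(s3,_,R)
state=s3 head=0 tape=_[1]21212_   (s3,1)→(s2,2,R)
state=s2 head=1 tape=_2[2]1212_   (s2,2)→(s0,2,L)
state=s0 head=0 tape=_[2]21212_   (s0,2)→(s0,2,R)
state=s0 head=1 tape=_2[2]1212_   (s0,2)→(s0,2,R)
state=s0 head=2 tape=_22[1]212_   (s0,1)→(s1,1,L)
state=s1 head=1 tape=_2[2]1212_   (s1,2)→(s3,_,R)
state=s3 head=2 tape=_2_[1]212_   (s3,1)→(s2,2,R)
state=s2 head=3 tape=_2_2[2]12_   (s2,2)→(s0,2,L)
state=s0 head=2 tape=_2_[2]212_   (s0,2)→(s0,2,R)
state=s0 head=3 tape=_2_2[2]12_   (s0,2)→(s0,2,R)
state=s0 head=4 tape=_2_22[1]2_   (s0,1)→(s1,1,L)
state=s1 head=3 tape=_2_2[2]12_   (s1,2)→(s3,_,R)
state=s3 head=4 tape=_2_2_[1]2_   (s3,1)→(s2,2,R)
state=s2 head=5 tape=_2_2_2[2]_   (s2,2)→(s0,2,L)
state=s0 head=4 tape=_2_2_[2]2_   (s0,2)→(s0,2,R)
state=s0 head=5 tape=_2_2_2[2]_   (s0,2)→(s0,2,R)
state=s0 head=6 tape=_2_2_22[_]
No transition is defined for (s0, _); M halts in state s0.

s0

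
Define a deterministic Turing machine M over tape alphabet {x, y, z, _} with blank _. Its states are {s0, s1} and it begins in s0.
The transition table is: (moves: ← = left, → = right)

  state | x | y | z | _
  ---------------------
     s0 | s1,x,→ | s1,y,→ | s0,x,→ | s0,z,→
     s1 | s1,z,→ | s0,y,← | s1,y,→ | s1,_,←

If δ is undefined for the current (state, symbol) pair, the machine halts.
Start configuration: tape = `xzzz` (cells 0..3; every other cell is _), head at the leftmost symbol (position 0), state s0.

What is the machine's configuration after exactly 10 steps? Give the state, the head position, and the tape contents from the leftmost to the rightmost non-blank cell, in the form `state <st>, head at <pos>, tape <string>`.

state=s0 head=0 tape=[x]zzz_   (s0,x)→(s1,x,→)
state=s1 head=1 tape=x[z]zz_   (s1,z)→(s1,y,→)
state=s1 head=2 tape=xy[z]z_   (s1,z)→(s1,y,→)
state=s1 head=3 tape=xyy[z]_   (s1,z)→(s1,y,→)
state=s1 head=4 tape=xyyy[_]   (s1,_)→(s1,_,←)
state=s1 head=3 tape=xyy[y]_   (s1,y)→(s0,y,←)
state=s0 head=2 tape=xy[y]y_   (s0,y)→(s1,y,→)
state=s1 head=3 tape=xyy[y]_   (s1,y)→(s0,y,←)
state=s0 head=2 tape=xy[y]y_   (s0,y)→(s1,y,→)
state=s1 head=3 tape=xyy[y]_   (s1,y)→(s0,y,←)
state=s0 head=2 tape=xy[y]y_
After 10 steps: state s0, head at 2, tape xyyy.

state s0, head at 2, tape xyyy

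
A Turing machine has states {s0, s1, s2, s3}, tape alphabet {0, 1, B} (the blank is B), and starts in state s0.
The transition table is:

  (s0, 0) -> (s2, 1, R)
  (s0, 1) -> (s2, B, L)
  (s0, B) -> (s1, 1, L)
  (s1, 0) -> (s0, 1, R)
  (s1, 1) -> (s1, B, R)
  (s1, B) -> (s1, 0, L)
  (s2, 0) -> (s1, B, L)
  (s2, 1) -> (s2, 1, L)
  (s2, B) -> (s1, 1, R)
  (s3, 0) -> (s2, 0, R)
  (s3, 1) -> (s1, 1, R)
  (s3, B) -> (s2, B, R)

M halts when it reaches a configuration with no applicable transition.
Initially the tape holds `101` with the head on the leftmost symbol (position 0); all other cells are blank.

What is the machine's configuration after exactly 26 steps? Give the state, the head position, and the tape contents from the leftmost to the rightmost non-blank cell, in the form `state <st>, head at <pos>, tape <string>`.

state s0, head at 2, tape 100

s0 | B[1]01B   read 1 → write B, move L, go to s2
s2 | [B]B01B   read B → write 1, move R, go to s1
s1 | 1[B]01B   read B → write 0, move L, go to s1
s1 | [1]001B   read 1 → write B, move R, go to s1
s1 | B[0]01B   read 0 → write 1, move R, go to s0
s0 | B1[0]1B   read 0 → write 1, move R, go to s2
s2 | B11[1]B   read 1 → write 1, move L, go to s2
s2 | B1[1]1B   read 1 → write 1, move L, go to s2
s2 | B[1]11B   read 1 → write 1, move L, go to s2
s2 | [B]111B   read B → write 1, move R, go to s1
s1 | 1[1]11B   read 1 → write B, move R, go to s1
s1 | 1B[1]1B   read 1 → write B, move R, go to s1
s1 | 1BB[1]B   read 1 → write B, move R, go to s1
s1 | 1BBB[B]   read B → write 0, move L, go to s1
s1 | 1BB[B]0   read B → write 0, move L, go to s1
s1 | 1B[B]00   read B → write 0, move L, go to s1
s1 | 1[B]000   read B → write 0, move L, go to s1
s1 | [1]0000   read 1 → write B, move R, go to s1
s1 | B[0]000   read 0 → write 1, move R, go to s0
s0 | B1[0]00   read 0 → write 1, move R, go to s2
s2 | B11[0]0   read 0 → write B, move L, go to s1
s1 | B1[1]B0   read 1 → write B, move R, go to s1
s1 | B1B[B]0   read B → write 0, move L, go to s1
s1 | B1[B]00   read B → write 0, move L, go to s1
s1 | B[1]000   read 1 → write B, move R, go to s1
s1 | BB[0]00   read 0 → write 1, move R, go to s0
s0 | BB1[0]0
After 26 steps: state s0, head at 2, tape 100.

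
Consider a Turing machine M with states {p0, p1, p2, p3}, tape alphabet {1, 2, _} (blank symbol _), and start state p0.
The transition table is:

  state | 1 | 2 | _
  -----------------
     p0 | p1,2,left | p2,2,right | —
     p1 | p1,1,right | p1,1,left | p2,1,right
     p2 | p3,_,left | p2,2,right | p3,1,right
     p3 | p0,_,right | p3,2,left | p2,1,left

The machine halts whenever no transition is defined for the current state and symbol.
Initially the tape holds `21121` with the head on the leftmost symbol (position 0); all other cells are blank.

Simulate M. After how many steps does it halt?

p0 | ____[2]1121   read 2 → write 2, move right, go to p2
p2 | ____2[1]121   read 1 → write _, move left, go to p3
p3 | ____[2]_121   read 2 → write 2, move left, go to p3
p3 | ___[_]2_121   read _ → write 1, move left, go to p2
p2 | __[_]12_121   read _ → write 1, move right, go to p3
p3 | __1[1]2_121   read 1 → write _, move right, go to p0
p0 | __1_[2]_121   read 2 → write 2, move right, go to p2
p2 | __1_2[_]121   read _ → write 1, move right, go to p3
p3 | __1_21[1]21   read 1 → write _, move right, go to p0
p0 | __1_21_[2]1   read 2 → write 2, move right, go to p2
p2 | __1_21_2[1]   read 1 → write _, move left, go to p3
p3 | __1_21_[2]_   read 2 → write 2, move left, go to p3
p3 | __1_21[_]2_   read _ → write 1, move left, go to p2
p2 | __1_2[1]12_   read 1 → write _, move left, go to p3
p3 | __1_[2]_12_   read 2 → write 2, move left, go to p3
p3 | __1[_]2_12_   read _ → write 1, move left, go to p2
p2 | __[1]12_12_   read 1 → write _, move left, go to p3
p3 | _[_]_12_12_   read _ → write 1, move left, go to p2
p2 | [_]1_12_12_   read _ → write 1, move right, go to p3
p3 | 1[1]_12_12_   read 1 → write _, move right, go to p0
p0 | 1_[_]12_12_
M halts after 20 transitions.

20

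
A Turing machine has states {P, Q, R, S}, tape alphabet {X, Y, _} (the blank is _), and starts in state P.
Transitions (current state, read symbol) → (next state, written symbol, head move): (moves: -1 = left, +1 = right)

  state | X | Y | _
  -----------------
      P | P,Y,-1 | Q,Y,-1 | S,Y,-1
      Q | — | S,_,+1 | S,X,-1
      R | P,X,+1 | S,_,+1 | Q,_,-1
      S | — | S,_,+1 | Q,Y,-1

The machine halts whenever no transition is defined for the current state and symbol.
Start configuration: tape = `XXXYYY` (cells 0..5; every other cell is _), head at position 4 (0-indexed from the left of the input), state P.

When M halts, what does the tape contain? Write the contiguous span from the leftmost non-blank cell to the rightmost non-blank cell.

state=P head=4 tape=XXXY[Y]Y_   (P,Y)→(Q,Y,-1)
state=Q head=3 tape=XXX[Y]YY_   (Q,Y)→(S,_,+1)
state=S head=4 tape=XXX_[Y]Y_   (S,Y)→(S,_,+1)
state=S head=5 tape=XXX__[Y]_   (S,Y)→(S,_,+1)
state=S head=6 tape=XXX___[_]   (S,_)→(Q,Y,-1)
state=Q head=5 tape=XXX__[_]Y   (Q,_)→(S,X,-1)
state=S head=4 tape=XXX_[_]XY   (S,_)→(Q,Y,-1)
state=Q head=3 tape=XXX[_]YXY   (Q,_)→(S,X,-1)
state=S head=2 tape=XX[X]XYXY
The non-blank tape span at halt is XXXXYXY.

XXXXYXY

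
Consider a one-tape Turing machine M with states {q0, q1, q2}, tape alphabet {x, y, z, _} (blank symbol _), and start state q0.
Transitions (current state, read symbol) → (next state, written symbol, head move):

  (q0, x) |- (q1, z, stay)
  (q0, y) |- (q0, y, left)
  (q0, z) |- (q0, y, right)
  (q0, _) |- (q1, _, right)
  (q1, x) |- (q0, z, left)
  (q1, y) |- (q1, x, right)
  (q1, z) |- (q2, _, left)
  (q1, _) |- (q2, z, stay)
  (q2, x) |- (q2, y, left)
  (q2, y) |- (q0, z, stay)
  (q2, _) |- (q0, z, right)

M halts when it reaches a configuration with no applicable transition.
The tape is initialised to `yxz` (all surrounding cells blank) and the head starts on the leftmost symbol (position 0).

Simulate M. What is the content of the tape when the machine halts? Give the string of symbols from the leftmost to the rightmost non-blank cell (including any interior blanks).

state=q0 head=0 tape=_[y]xz_   (q0,y)→(q0,y,left)
state=q0 head=-1 tape=[_]yxz_   (q0,_)→(q1,_,right)
state=q1 head=0 tape=_[y]xz_   (q1,y)→(q1,x,right)
state=q1 head=1 tape=_x[x]z_   (q1,x)→(q0,z,left)
state=q0 head=0 tape=_[x]zz_   (q0,x)→(q1,z,stay)
state=q1 head=0 tape=_[z]zz_   (q1,z)→(q2,_,left)
state=q2 head=-1 tape=[_]_zz_   (q2,_)→(q0,z,right)
state=q0 head=0 tape=z[_]zz_   (q0,_)→(q1,_,right)
state=q1 head=1 tape=z_[z]z_   (q1,z)→(q2,_,left)
state=q2 head=0 tape=z[_]_z_   (q2,_)→(q0,z,right)
state=q0 head=1 tape=zz[_]z_   (q0,_)→(q1,_,right)
state=q1 head=2 tape=zz_[z]_   (q1,z)→(q2,_,left)
state=q2 head=1 tape=zz[_]__   (q2,_)→(q0,z,right)
state=q0 head=2 tape=zzz[_]_   (q0,_)→(q1,_,right)
state=q1 head=3 tape=zzz_[_]   (q1,_)→(q2,z,stay)
state=q2 head=3 tape=zzz_[z]
The non-blank tape span at halt is zzz_z.

zzz_z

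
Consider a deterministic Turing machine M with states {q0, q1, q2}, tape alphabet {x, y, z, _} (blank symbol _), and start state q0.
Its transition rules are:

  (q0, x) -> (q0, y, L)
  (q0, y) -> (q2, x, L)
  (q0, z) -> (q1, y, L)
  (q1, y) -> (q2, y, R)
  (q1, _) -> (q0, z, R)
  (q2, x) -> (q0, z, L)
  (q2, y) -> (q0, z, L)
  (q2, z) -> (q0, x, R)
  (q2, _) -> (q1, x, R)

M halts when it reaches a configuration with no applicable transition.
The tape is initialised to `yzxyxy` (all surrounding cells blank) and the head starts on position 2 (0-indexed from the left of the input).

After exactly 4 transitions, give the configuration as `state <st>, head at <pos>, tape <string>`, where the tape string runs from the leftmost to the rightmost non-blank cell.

q0 | yz[x]yxy   read x → write y, move L, go to q0
q0 | y[z]yyxy   read z → write y, move L, go to q1
q1 | [y]yyyxy   read y → write y, move R, go to q2
q2 | y[y]yyxy   read y → write z, move L, go to q0
q0 | [y]zyyxy
After 4 steps: state q0, head at 0, tape yzyyxy.

state q0, head at 0, tape yzyyxy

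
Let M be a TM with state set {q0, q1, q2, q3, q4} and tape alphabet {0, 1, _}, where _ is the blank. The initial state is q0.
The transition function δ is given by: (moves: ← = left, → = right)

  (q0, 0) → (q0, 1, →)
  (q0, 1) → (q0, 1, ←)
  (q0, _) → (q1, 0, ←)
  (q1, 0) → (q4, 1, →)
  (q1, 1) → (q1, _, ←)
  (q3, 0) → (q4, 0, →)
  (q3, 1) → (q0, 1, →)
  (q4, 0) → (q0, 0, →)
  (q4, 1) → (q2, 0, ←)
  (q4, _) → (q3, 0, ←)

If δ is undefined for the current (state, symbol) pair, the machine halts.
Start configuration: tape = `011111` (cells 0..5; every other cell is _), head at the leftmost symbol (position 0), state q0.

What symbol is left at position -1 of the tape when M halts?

0

q0 | __[0]11111   read 0 → write 1, move →, go to q0
q0 | __1[1]1111   read 1 → write 1, move ←, go to q0
q0 | __[1]11111   read 1 → write 1, move ←, go to q0
q0 | _[_]111111   read _ → write 0, move ←, go to q1
q1 | [_]0111111
Cell -1 holds 0 when M halts.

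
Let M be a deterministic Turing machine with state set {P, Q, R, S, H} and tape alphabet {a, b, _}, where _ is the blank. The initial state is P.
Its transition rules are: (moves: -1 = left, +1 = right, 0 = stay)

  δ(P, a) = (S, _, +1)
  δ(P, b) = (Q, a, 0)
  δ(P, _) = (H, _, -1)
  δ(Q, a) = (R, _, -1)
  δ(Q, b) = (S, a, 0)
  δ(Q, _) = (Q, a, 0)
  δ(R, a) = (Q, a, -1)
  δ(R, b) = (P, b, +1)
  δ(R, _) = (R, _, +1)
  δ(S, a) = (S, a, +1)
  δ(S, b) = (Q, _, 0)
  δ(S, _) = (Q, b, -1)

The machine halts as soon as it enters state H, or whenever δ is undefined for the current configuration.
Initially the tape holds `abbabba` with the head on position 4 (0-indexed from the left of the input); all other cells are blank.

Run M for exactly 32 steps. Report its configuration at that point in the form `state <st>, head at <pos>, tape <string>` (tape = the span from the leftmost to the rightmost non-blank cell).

P | _abba[b]ba   read b → write a, move 0, go to Q
Q | _abba[a]ba   read a → write _, move -1, go to R
R | _abb[a]_ba   read a → write a, move -1, go to Q
Q | _ab[b]a_ba   read b → write a, move 0, go to S
S | _ab[a]a_ba   read a → write a, move +1, go to S
S | _aba[a]_ba   read a → write a, move +1, go to S
S | _abaa[_]ba   read _ → write b, move -1, go to Q
Q | _aba[a]bba   read a → write _, move -1, go to R
R | _ab[a]_bba   read a → write a, move -1, go to Q
Q | _a[b]a_bba   read b → write a, move 0, go to S
S | _a[a]a_bba   read a → write a, move +1, go to S
S | _aa[a]_bba   read a → write a, move +1, go to S
S | _aaa[_]bba   read _ → write b, move -1, go to Q
Q | _aa[a]bbba   read a → write _, move -1, go to R
R | _a[a]_bbba   read a → write a, move -1, go to Q
Q | _[a]a_bbba   read a → write _, move -1, go to R
R | [_]_a_bbba   read _ → write _, move +1, go to R
R | _[_]a_bbba   read _ → write _, move +1, go to R
R | __[a]_bbba   read a → write a, move -1, go to Q
Q | _[_]a_bbba   read _ → write a, move 0, go to Q
Q | _[a]a_bbba   read a → write _, move -1, go to R
R | [_]_a_bbba   read _ → write _, move +1, go to R
R | _[_]a_bbba   read _ → write _, move +1, go to R
R | __[a]_bbba   read a → write a, move -1, go to Q
Q | _[_]a_bbba   read _ → write a, move 0, go to Q
Q | _[a]a_bbba   read a → write _, move -1, go to R
R | [_]_a_bbba   read _ → write _, move +1, go to R
R | _[_]a_bbba   read _ → write _, move +1, go to R
R | __[a]_bbba   read a → write a, move -1, go to Q
Q | _[_]a_bbba   read _ → write a, move 0, go to Q
Q | _[a]a_bbba   read a → write _, move -1, go to R
R | [_]_a_bbba   read _ → write _, move +1, go to R
R | _[_]a_bbba
After 32 steps: state R, head at 0, tape a_bbba.

state R, head at 0, tape a_bbba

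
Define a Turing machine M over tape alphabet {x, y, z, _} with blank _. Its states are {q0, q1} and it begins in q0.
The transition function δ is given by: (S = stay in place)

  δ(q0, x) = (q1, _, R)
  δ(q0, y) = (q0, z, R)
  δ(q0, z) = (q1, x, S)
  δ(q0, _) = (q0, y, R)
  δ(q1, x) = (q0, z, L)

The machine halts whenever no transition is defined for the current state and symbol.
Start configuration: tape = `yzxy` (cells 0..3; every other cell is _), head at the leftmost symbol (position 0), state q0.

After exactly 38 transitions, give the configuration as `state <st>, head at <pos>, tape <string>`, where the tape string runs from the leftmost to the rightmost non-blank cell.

state q0, head at -4, tape yzzzzzzxy

state=q0 head=0 tape=_____[y]zxy   (q0,y)→(q0,z,R)
state=q0 head=1 tape=_____z[z]xy   (q0,z)→(q1,x,S)
state=q1 head=1 tape=_____z[x]xy   (q1,x)→(q0,z,L)
state=q0 head=0 tape=_____[z]zxy   (q0,z)→(q1,x,S)
state=q1 head=0 tape=_____[x]zxy   (q1,x)→(q0,z,L)
state=q0 head=-1 tape=____[_]zzxy   (q0,_)→(q0,y,R)
state=q0 head=0 tape=____y[z]zxy   (q0,z)→(q1,x,S)
state=q1 head=0 tape=____y[x]zxy   (q1,x)→(q0,z,L)
state=q0 head=-1 tape=____[y]zzxy   (q0,y)→(q0,z,R)
state=q0 head=0 tape=____z[z]zxy   (q0,z)→(q1,x,S)
state=q1 head=0 tape=____z[x]zxy   (q1,x)→(q0,z,L)
state=q0 head=-1 tape=____[z]zzxy   (q0,z)→(q1,x,S)
state=q1 head=-1 tape=____[x]zzxy   (q1,x)→(q0,z,L)
state=q0 head=-2 tape=___[_]zzzxy   (q0,_)→(q0,y,R)
state=q0 head=-1 tape=___y[z]zzxy   (q0,z)→(q1,x,S)
state=q1 head=-1 tape=___y[x]zzxy   (q1,x)→(q0,z,L)
state=q0 head=-2 tape=___[y]zzzxy   (q0,y)→(q0,z,R)
state=q0 head=-1 tape=___z[z]zzxy   (q0,z)→(q1,x,S)
state=q1 head=-1 tape=___z[x]zzxy   (q1,x)→(q0,z,L)
state=q0 head=-2 tape=___[z]zzzxy   (q0,z)→(q1,x,S)
state=q1 head=-2 tape=___[x]zzzxy   (q1,x)→(q0,z,L)
state=q0 head=-3 tape=__[_]zzzzxy   (q0,_)→(q0,y,R)
state=q0 head=-2 tape=__y[z]zzzxy   (q0,z)→(q1,x,S)
state=q1 head=-2 tape=__y[x]zzzxy   (q1,x)→(q0,z,L)
state=q0 head=-3 tape=__[y]zzzzxy   (q0,y)→(q0,z,R)
state=q0 head=-2 tape=__z[z]zzzxy   (q0,z)→(q1,x,S)
state=q1 head=-2 tape=__z[x]zzzxy   (q1,x)→(q0,z,L)
state=q0 head=-3 tape=__[z]zzzzxy   (q0,z)→(q1,x,S)
state=q1 head=-3 tape=__[x]zzzzxy   (q1,x)→(q0,z,L)
state=q0 head=-4 tape=_[_]zzzzzxy   (q0,_)→(q0,y,R)
state=q0 head=-3 tape=_y[z]zzzzxy   (q0,z)→(q1,x,S)
state=q1 head=-3 tape=_y[x]zzzzxy   (q1,x)→(q0,z,L)
state=q0 head=-4 tape=_[y]zzzzzxy   (q0,y)→(q0,z,R)
state=q0 head=-3 tape=_z[z]zzzzxy   (q0,z)→(q1,x,S)
state=q1 head=-3 tape=_z[x]zzzzxy   (q1,x)→(q0,z,L)
state=q0 head=-4 tape=_[z]zzzzzxy   (q0,z)→(q1,x,S)
state=q1 head=-4 tape=_[x]zzzzzxy   (q1,x)→(q0,z,L)
state=q0 head=-5 tape=[_]zzzzzzxy   (q0,_)→(q0,y,R)
state=q0 head=-4 tape=y[z]zzzzzxy
After 38 steps: state q0, head at -4, tape yzzzzzzxy.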